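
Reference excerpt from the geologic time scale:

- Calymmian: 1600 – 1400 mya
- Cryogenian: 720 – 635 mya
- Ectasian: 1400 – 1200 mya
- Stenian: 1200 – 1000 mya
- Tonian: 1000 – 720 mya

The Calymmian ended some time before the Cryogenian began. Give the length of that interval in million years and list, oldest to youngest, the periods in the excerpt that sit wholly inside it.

680 million years; Ectasian, Stenian, Tonian

End of Calymmian = 1400 Ma; start of Cryogenian = 720 Ma.
Gap = 1400 − 720 = 680 Myr.
Periods wholly inside 1400–720 Ma: Ectasian (1400–1200), Stenian (1200–1000), Tonian (1000–720).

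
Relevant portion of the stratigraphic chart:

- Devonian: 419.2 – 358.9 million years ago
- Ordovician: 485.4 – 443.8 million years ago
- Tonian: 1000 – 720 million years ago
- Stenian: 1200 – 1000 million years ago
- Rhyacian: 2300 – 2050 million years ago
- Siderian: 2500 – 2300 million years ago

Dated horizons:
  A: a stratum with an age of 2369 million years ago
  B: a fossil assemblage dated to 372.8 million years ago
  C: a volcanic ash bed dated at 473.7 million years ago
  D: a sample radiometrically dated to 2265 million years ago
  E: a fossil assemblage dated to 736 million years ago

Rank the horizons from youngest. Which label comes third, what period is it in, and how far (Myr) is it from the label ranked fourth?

E, in the Tonian; 1529 million years to D

Sorted youngest-first by Ma: B (372.8), C (473.7), E (736), D (2265), A (2369).
The third youngest is E at 736 Ma, which lies in 1000–720 Ma: the Tonian.
The fourth youngest is D at 2265 Ma; separation = |736 − 2265| = 1529 Myr.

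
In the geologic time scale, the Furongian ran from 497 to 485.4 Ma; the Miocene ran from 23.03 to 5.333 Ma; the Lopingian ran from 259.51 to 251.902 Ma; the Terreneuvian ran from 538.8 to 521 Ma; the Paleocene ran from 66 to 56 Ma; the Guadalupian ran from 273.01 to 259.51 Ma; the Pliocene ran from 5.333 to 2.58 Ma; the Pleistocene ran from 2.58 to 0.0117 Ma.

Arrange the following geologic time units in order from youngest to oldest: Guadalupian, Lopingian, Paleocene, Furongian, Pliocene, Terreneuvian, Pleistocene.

Read off each span (Ma): Guadalupian 273.01–259.51; Lopingian 259.51–251.902; Paleocene 66–56; Furongian 497–485.4; Pliocene 5.333–2.58; Terreneuvian 538.8–521; Pleistocene 2.58–0.0117.
Larger Ma is older, so oldest→youngest is Terreneuvian, Furongian, Guadalupian, Lopingian, Paleocene, Pliocene, Pleistocene; reverse it for youngest→oldest.

Pleistocene, then Pliocene, then Paleocene, then Lopingian, then Guadalupian, then Furongian, then Terreneuvian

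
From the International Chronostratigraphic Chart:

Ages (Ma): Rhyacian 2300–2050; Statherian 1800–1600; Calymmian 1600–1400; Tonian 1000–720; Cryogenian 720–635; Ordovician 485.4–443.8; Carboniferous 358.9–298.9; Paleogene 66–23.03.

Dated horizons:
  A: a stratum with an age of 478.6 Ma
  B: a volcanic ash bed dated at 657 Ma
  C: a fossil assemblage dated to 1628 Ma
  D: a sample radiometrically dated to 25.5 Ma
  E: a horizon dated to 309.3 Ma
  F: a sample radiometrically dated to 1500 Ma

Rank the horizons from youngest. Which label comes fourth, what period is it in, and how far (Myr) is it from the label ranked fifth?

B, in the Cryogenian; 843 million years to F

Smaller Ma means younger, so youngest first: D 25.5 < E 309.3 < A 478.6 < B 657 < F 1500 < C 1628.
Counting 4 along gives B (657 Ma); the excerpt puts that inside the Cryogenian, 720–635 Ma.
Next in line is F (1500 Ma), and 1500 − 657 = 843 Myr.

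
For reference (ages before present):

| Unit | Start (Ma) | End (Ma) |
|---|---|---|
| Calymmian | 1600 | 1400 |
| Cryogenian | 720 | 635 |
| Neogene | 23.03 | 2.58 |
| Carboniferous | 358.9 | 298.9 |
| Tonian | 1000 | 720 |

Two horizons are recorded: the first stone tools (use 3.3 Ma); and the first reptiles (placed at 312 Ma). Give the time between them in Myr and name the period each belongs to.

Elapsed time: 312 − 3.3 = 308.7 Myr.
3.3 Ma lies within 23.03–2.58 Ma: Neogene.
312 Ma lies within 358.9–298.9 Ma: Carboniferous.

308.7 million years apart; the first in the Neogene, the second in the Carboniferous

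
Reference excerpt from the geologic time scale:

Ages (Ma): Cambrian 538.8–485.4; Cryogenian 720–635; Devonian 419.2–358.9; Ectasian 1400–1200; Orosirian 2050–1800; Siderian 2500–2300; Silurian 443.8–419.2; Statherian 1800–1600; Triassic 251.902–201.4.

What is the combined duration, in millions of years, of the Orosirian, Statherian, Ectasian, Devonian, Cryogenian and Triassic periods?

845.802 million years

Each duration: Orosirian = 250; Statherian = 200; Ectasian = 200; Devonian = 60.3; Cryogenian = 85; Triassic = 50.502.
Sum: 250 + 200 + 200 + 60.3 + 85 + 50.502 = 845.802 Myr.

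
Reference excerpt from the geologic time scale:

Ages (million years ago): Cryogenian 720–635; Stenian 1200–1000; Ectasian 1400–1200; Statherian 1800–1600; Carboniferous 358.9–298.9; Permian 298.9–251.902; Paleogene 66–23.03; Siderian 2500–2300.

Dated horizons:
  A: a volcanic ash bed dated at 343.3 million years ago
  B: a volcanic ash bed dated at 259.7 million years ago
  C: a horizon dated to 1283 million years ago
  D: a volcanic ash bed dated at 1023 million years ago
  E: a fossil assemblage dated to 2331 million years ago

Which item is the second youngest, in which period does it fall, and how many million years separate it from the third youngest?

A, in the Carboniferous; 679.7 million years to D

Smaller Ma means younger, so youngest first: B 259.7 < A 343.3 < D 1023 < C 1283 < E 2331.
Counting 2 along gives A (343.3 Ma); the excerpt puts that inside the Carboniferous, 358.9–298.9 Ma.
Next in line is D (1023 Ma), and 1023 − 343.3 = 679.7 Myr.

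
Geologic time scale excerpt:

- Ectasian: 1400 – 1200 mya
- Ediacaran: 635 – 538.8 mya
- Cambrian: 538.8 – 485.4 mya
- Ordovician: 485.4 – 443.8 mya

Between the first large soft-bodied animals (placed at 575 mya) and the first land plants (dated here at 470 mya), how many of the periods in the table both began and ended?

575 Ma sits inside the Ediacaran (635–538.8) and 470 Ma inside the Ordovician (485.4–443.8); neither of those is wholly between the two dates.
The listed periods lying completely between them are Cambrian — 1 in all.

1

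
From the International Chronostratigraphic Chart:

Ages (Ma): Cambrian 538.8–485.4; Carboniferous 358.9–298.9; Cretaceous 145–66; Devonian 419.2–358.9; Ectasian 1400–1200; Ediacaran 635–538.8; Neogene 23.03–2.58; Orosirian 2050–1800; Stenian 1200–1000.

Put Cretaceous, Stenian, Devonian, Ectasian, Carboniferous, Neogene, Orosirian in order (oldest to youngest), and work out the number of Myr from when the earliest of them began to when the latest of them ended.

Orosirian → Ectasian → Stenian → Devonian → Carboniferous → Cretaceous → Neogene; total span 2047.42 Myr

Start ages (Ma): Orosirian 2050, Ectasian 1400, Stenian 1200, Devonian 419.2, Carboniferous 358.9, Cretaceous 145, Neogene 23.03.
Ordered oldest to youngest: Orosirian, Ectasian, Stenian, Devonian, Carboniferous, Cretaceous, Neogene.
Span = 2050 − 2.58 = 2047.42 Myr.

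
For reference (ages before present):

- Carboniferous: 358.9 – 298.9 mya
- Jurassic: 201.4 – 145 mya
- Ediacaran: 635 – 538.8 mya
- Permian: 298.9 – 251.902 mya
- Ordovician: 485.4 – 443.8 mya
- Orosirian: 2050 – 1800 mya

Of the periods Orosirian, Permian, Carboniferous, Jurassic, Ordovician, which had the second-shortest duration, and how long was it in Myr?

Permian, 46.998 million years

Start − end for each: Orosirian 2050 − 1800 = 250; Permian 298.9 − 251.902 = 46.998; Carboniferous 358.9 − 298.9 = 60; Jurassic 201.4 − 145 = 56.4; Ordovician 485.4 − 443.8 = 41.6.
Ranking these from shortest: Ordovician < Permian < Jurassic < Carboniferous < Orosirian.
Position 2 in that ranking is Permian, which lasted 46.998 Myr.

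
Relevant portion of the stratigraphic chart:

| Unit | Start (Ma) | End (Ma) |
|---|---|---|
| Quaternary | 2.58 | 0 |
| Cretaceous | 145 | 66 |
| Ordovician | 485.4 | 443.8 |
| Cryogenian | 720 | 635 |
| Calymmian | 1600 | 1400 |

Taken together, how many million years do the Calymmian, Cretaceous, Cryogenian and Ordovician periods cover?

405.6 million years

Each duration: Calymmian = 200; Cretaceous = 79; Cryogenian = 85; Ordovician = 41.6.
Sum: 200 + 79 + 85 + 41.6 = 405.6 Myr.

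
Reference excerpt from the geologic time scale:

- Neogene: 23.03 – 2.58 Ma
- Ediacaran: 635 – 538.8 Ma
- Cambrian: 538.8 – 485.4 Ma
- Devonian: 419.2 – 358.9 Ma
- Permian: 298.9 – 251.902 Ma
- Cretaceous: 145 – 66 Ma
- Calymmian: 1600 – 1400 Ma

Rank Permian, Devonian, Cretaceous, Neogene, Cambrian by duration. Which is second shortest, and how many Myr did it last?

Durations: Permian 46.998; Devonian 60.3; Cretaceous 79; Neogene 20.45; Cambrian 53.4 Myr.
Sorted shortest-first: Neogene (20.45), Permian (46.998), Cambrian (53.4), Devonian (60.3), Cretaceous (79).
The second shortest is Permian at 46.998 Myr.

Permian, 46.998 million years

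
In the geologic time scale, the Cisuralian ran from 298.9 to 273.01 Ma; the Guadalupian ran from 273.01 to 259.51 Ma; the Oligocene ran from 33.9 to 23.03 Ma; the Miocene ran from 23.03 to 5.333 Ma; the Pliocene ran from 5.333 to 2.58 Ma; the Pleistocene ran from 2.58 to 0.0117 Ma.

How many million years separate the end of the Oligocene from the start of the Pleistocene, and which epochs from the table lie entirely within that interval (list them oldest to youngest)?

End of Oligocene = 23.03 Ma; start of Pleistocene = 2.58 Ma.
Gap = 23.03 − 2.58 = 20.45 Myr.
Epochs wholly inside 23.03–2.58 Ma: Miocene (23.03–5.333), Pliocene (5.333–2.58).

20.45 million years; Miocene, Pliocene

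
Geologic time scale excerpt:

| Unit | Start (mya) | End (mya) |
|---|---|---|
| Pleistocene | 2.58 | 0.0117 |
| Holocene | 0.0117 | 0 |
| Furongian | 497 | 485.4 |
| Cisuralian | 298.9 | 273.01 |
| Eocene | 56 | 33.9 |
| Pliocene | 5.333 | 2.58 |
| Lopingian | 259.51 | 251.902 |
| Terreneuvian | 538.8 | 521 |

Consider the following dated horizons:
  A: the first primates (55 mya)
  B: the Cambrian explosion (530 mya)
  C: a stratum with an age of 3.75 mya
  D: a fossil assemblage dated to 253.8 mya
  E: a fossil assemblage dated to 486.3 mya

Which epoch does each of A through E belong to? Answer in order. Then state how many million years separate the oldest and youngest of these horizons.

A — Eocene; B — Terreneuvian; C — Pliocene; D — Lopingian; E — Furongian; span 526.25 million years

Match each age against the start–end ranges in the excerpt: A = 55 Ma → Eocene (56–33.9); B = 530 Ma → Terreneuvian (538.8–521); C = 3.75 Ma → Pliocene (5.333–2.58); D = 253.8 Ma → Lopingian (259.51–251.902); E = 486.3 Ma → Furongian (497–485.4).
The largest age is 530 Ma and the smallest is 3.75 Ma; their difference is 526.25 Myr.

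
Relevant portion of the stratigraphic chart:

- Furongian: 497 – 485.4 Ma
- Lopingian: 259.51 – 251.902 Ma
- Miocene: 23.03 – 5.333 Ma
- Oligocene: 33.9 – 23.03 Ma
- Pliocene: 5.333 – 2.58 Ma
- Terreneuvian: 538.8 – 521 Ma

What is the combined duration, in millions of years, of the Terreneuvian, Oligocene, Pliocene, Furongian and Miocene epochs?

Duration is start − end for each: (538.8 − 521) + (33.9 − 23.03) + (5.333 − 2.58) + (497 − 485.4) + (23.03 − 5.333).
That is 17.8 + 10.87 + 2.753 + 11.6 + 17.697, which totals 60.72 million years.

60.72 million years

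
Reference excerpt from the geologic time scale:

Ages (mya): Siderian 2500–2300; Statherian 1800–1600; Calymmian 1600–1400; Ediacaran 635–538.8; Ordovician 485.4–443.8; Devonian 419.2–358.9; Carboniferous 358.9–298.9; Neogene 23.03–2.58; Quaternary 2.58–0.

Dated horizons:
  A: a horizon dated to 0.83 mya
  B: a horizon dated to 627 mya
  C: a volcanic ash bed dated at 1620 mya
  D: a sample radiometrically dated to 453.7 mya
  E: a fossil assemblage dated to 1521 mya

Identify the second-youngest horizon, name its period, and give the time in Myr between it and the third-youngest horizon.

Sorted youngest-first by Ma: A (0.83), D (453.7), B (627), E (1521), C (1620).
The second youngest is D at 453.7 Ma, which lies in 485.4–443.8 Ma: the Ordovician.
The third youngest is B at 627 Ma; separation = |453.7 − 627| = 173.3 Myr.

D, in the Ordovician; 173.3 million years to B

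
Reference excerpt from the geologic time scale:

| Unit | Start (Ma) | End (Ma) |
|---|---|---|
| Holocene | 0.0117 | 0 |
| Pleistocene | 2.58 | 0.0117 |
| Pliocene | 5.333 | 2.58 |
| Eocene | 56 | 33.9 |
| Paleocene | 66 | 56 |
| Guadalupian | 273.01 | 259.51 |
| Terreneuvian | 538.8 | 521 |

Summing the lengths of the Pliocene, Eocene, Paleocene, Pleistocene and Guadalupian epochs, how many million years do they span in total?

50.9213 million years

Duration is start − end for each: (5.333 − 2.58) + (56 − 33.9) + (66 − 56) + (2.58 − 0.0117) + (273.01 − 259.51).
That is 2.753 + 22.1 + 10 + 2.5683 + 13.5, which totals 50.9213 million years.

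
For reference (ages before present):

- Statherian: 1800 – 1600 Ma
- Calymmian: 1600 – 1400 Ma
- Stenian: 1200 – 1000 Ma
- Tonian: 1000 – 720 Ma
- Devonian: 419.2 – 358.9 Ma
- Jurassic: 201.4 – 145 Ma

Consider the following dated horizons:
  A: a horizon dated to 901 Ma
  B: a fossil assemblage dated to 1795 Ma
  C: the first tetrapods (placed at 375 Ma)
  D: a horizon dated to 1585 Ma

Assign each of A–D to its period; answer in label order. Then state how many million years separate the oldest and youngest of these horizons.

A — Tonian; B — Statherian; C — Devonian; D — Calymmian; span 1420 million years

Match each age against the start–end ranges in the excerpt: A = 901 Ma → Tonian (1000–720); B = 1795 Ma → Statherian (1800–1600); C = 375 Ma → Devonian (419.2–358.9); D = 1585 Ma → Calymmian (1600–1400).
The largest age is 1795 Ma and the smallest is 375 Ma; their difference is 1420 Myr.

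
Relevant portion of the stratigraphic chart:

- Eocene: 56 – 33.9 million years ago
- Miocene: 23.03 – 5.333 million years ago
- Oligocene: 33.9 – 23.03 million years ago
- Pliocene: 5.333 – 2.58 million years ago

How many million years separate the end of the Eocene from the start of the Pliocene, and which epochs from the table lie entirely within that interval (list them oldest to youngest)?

28.567 million years; Oligocene, Miocene

The Eocene closes at 33.9 Ma and the Pliocene opens at 5.333 Ma, so the interval is 33.9 − 5.333 = 28.567 Myr.
An epoch fits inside if it starts at or after 33.9 Ma and ends at or before 5.333 Ma; oldest first that gives Oligocene, Miocene.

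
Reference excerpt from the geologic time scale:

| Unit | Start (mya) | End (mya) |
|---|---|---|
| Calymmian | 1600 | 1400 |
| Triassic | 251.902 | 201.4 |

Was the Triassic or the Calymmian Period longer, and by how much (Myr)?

Calymmian, by 149.498 million years

Triassic: 251.902 − 201.4 = 50.502 Myr.
Calymmian: 1600 − 1400 = 200 Myr.
Difference: 200 − 50.502 = 149.498 Myr, so the Calymmian was longer.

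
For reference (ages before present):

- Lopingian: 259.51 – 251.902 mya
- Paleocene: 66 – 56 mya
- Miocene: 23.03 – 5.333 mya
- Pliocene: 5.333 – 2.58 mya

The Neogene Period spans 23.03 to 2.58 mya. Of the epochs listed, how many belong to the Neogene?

Epochs inside 23.03–2.58 Ma: Miocene, Pliocene — 2 in total.

2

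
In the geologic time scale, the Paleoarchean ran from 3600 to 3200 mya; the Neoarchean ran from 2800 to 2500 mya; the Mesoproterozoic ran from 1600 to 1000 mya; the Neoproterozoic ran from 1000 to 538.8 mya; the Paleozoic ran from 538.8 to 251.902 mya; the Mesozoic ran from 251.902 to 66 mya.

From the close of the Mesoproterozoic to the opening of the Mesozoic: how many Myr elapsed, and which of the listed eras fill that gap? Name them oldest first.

End of Mesoproterozoic = 1000 Ma; start of Mesozoic = 251.902 Ma.
Gap = 1000 − 251.902 = 748.098 Myr.
Eras wholly inside 1000–251.902 Ma: Neoproterozoic (1000–538.8), Paleozoic (538.8–251.902).

748.098 million years; Neoproterozoic, Paleozoic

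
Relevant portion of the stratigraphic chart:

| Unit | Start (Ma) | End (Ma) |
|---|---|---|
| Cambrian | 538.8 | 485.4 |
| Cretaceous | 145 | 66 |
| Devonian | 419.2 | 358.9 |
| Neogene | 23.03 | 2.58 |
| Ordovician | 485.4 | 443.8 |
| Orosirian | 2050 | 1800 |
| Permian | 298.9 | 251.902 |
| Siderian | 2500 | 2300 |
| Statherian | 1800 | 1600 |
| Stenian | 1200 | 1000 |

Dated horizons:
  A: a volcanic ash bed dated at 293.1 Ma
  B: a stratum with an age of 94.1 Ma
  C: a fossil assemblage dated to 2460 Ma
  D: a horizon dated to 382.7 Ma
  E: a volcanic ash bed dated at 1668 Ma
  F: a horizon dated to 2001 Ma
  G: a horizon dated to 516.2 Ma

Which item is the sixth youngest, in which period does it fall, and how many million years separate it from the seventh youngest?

F, in the Orosirian; 459 million years to C

Smaller Ma means younger, so youngest first: B 94.1 < A 293.1 < D 382.7 < G 516.2 < E 1668 < F 2001 < C 2460.
Counting 6 along gives F (2001 Ma); the excerpt puts that inside the Orosirian, 2050–1800 Ma.
Next in line is C (2460 Ma), and 2460 − 2001 = 459 Myr.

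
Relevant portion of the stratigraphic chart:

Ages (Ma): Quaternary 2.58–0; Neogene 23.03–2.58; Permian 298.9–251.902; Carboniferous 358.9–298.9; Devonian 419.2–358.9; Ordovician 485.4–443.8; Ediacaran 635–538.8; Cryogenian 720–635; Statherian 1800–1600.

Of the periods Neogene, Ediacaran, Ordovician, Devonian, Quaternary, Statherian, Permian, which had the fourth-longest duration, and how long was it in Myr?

Start − end for each: Neogene 23.03 − 2.58 = 20.45; Ediacaran 635 − 538.8 = 96.2; Ordovician 485.4 − 443.8 = 41.6; Devonian 419.2 − 358.9 = 60.3; Quaternary 2.58 − 0 = 2.58; Statherian 1800 − 1600 = 200; Permian 298.9 − 251.902 = 46.998.
Ranking these from longest: Statherian > Ediacaran > Devonian > Permian > Ordovician > Neogene > Quaternary.
Position 4 in that ranking is Permian, which lasted 46.998 Myr.

Permian, 46.998 million years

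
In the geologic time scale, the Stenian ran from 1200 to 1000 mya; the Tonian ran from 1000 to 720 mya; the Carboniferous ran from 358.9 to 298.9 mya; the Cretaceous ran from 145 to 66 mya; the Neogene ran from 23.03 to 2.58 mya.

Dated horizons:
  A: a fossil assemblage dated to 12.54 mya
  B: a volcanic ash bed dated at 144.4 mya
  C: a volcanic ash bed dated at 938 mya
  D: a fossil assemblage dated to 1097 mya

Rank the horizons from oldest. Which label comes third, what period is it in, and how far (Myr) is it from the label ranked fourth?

Larger Ma means older, so oldest first: D 1097 > C 938 > B 144.4 > A 12.54.
Counting 3 along gives B (144.4 Ma); the excerpt puts that inside the Cretaceous, 145–66 Ma.
Next in line is A (12.54 Ma), and 144.4 − 12.54 = 131.86 Myr.

B, in the Cretaceous; 131.86 million years to A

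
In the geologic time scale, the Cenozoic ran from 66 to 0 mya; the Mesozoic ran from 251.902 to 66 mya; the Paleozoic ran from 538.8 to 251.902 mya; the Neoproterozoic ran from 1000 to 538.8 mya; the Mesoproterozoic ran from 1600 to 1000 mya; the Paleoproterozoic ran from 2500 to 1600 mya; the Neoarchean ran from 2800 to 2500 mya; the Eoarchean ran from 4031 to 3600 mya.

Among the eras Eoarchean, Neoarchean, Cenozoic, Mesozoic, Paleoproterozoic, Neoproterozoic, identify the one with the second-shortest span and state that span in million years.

Start − end for each: Eoarchean 4031 − 3600 = 431; Neoarchean 2800 − 2500 = 300; Cenozoic 66 − 0 = 66; Mesozoic 251.902 − 66 = 185.902; Paleoproterozoic 2500 − 1600 = 900; Neoproterozoic 1000 − 538.8 = 461.2.
Ranking these from shortest: Cenozoic < Mesozoic < Neoarchean < Eoarchean < Neoproterozoic < Paleoproterozoic.
Position 2 in that ranking is Mesozoic, which lasted 185.902 Myr.

Mesozoic, 185.902 million years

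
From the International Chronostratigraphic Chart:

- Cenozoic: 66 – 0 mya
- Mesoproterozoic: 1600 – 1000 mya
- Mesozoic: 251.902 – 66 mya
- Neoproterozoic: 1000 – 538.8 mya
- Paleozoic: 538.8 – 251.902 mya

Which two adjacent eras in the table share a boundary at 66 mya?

Mesozoic and Cenozoic

The Mesozoic ends at 66 mya and the Cenozoic begins at 66 mya, so they share that boundary.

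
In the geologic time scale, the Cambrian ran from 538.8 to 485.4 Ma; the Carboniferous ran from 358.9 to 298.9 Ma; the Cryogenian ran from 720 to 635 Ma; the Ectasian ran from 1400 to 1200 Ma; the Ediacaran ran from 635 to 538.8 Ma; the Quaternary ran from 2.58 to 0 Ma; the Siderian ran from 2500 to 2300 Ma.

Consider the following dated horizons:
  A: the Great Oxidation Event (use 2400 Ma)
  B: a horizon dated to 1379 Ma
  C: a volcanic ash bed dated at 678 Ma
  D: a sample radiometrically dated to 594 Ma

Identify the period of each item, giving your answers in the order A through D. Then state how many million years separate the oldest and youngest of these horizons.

A — Siderian; B — Ectasian; C — Cryogenian; D — Ediacaran; span 1806 million years

Match each age against the start–end ranges in the excerpt: A = 2400 Ma → Siderian (2500–2300); B = 1379 Ma → Ectasian (1400–1200); C = 678 Ma → Cryogenian (720–635); D = 594 Ma → Ediacaran (635–538.8).
The largest age is 2400 Ma and the smallest is 594 Ma; their difference is 1806 Myr.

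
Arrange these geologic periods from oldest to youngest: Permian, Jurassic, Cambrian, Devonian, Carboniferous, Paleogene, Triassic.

Cambrian, Devonian, Carboniferous, Permian, Triassic, Jurassic, Paleogene

Group by era (each group listed oldest first) — Paleozoic: Cambrian, Devonian, Carboniferous, Permian; Mesozoic: Triassic, Jurassic; Cenozoic: Paleogene. The eras run Paleozoic → Mesozoic → Cenozoic. Concatenating the groups in that era order gives oldest to youngest directly.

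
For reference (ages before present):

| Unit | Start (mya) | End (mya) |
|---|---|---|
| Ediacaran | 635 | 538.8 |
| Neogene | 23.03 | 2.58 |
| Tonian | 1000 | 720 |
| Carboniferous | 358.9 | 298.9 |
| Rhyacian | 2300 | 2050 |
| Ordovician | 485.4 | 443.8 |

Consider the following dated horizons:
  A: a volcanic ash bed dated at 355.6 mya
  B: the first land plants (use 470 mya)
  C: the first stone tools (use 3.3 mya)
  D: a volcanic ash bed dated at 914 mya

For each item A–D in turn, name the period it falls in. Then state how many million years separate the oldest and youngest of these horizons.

A: 355.6 Ma lies in 358.9–298.9 Ma, so Carboniferous.
B: 470 Ma lies in 485.4–443.8 Ma, so Ordovician.
C: 3.3 Ma lies in 23.03–2.58 Ma, so Neogene.
D: 914 Ma lies in 1000–720 Ma, so Tonian.
Oldest = 914 Ma, youngest = 3.3 Ma → span 910.7 Myr.

A — Carboniferous; B — Ordovician; C — Neogene; D — Tonian; span 910.7 million years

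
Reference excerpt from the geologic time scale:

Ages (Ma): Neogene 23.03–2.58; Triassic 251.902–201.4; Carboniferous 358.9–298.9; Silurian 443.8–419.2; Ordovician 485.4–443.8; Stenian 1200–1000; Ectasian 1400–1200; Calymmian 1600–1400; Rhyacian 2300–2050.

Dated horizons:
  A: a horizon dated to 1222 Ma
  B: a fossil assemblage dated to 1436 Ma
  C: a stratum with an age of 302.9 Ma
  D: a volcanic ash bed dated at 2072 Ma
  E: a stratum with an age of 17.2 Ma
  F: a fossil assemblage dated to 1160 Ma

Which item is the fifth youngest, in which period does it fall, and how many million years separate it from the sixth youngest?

B, in the Calymmian; 636 million years to D

Smaller Ma means younger, so youngest first: E 17.2 < C 302.9 < F 1160 < A 1222 < B 1436 < D 2072.
Counting 5 along gives B (1436 Ma); the excerpt puts that inside the Calymmian, 1600–1400 Ma.
Next in line is D (2072 Ma), and 2072 − 1436 = 636 Myr.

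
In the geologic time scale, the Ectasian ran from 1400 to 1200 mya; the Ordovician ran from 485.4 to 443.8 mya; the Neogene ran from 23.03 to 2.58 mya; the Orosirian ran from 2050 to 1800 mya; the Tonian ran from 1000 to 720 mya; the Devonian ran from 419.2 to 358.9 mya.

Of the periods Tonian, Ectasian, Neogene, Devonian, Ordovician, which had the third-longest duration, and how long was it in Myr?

Devonian, 60.3 million years

Durations: Tonian 280; Ectasian 200; Neogene 20.45; Devonian 60.3; Ordovician 41.6 Myr.
Sorted longest-first: Tonian (280), Ectasian (200), Devonian (60.3), Ordovician (41.6), Neogene (20.45).
The third longest is Devonian at 60.3 Myr.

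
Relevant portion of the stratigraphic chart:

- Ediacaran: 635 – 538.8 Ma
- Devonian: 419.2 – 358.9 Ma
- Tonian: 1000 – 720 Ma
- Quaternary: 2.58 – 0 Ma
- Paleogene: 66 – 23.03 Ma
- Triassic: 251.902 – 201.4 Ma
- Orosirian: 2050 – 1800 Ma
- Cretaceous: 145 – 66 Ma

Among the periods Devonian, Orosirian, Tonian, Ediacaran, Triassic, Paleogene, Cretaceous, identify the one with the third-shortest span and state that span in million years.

Devonian, 60.3 million years

Start − end for each: Devonian 419.2 − 358.9 = 60.3; Orosirian 2050 − 1800 = 250; Tonian 1000 − 720 = 280; Ediacaran 635 − 538.8 = 96.2; Triassic 251.902 − 201.4 = 50.502; Paleogene 66 − 23.03 = 42.97; Cretaceous 145 − 66 = 79.
Ranking these from shortest: Paleogene < Triassic < Devonian < Cretaceous < Ediacaran < Orosirian < Tonian.
Position 3 in that ranking is Devonian, which lasted 60.3 Myr.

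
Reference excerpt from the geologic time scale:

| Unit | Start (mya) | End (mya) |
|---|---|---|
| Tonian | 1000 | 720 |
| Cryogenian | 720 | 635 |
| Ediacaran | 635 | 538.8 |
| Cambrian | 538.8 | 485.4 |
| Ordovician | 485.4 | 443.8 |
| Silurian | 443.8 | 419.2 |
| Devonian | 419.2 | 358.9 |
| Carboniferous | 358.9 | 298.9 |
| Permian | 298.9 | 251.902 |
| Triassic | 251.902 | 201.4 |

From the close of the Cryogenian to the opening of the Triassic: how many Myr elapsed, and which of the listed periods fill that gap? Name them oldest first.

383.098 million years; Ediacaran, Cambrian, Ordovician, Silurian, Devonian, Carboniferous, Permian

The Cryogenian closes at 635 Ma and the Triassic opens at 251.902 Ma, so the interval is 635 − 251.902 = 383.098 Myr.
A period fits inside if it starts at or after 635 Ma and ends at or before 251.902 Ma; oldest first that gives Ediacaran, Cambrian, Ordovician, Silurian, Devonian, Carboniferous, Permian.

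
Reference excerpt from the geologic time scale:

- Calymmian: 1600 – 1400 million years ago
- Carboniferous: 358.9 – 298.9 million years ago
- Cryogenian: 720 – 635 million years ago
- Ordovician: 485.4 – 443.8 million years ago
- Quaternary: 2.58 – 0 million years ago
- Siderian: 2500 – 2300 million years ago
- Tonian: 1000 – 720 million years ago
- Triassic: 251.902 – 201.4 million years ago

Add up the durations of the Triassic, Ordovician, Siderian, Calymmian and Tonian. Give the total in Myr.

772.102 million years

Duration is start − end for each: (251.902 − 201.4) + (485.4 − 443.8) + (2500 − 2300) + (1600 − 1400) + (1000 − 720).
That is 50.502 + 41.6 + 200 + 200 + 280, which totals 772.102 million years.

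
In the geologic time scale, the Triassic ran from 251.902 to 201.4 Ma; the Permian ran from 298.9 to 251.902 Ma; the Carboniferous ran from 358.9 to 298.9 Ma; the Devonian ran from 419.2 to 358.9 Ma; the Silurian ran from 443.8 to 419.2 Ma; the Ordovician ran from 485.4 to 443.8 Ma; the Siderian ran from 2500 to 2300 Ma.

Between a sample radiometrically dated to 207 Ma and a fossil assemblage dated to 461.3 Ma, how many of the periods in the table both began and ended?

The older date is 461.3 Ma and the younger is 207 Ma.
Periods with start < 461.3 and end > 207 Ma: Silurian (443.8–419.2), Devonian (419.2–358.9), Carboniferous (358.9–298.9), Permian (298.9–251.902).
That is 4 complete periods.

4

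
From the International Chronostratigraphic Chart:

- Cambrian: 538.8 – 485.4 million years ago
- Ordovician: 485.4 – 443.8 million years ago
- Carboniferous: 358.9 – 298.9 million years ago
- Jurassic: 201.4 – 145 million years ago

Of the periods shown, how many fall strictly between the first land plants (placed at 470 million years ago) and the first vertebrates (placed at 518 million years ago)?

Checking each listed span, none has both start < 518 Ma and end > 470 Ma — every period straddles one of the two dates or lies outside them — so the count is 0.

0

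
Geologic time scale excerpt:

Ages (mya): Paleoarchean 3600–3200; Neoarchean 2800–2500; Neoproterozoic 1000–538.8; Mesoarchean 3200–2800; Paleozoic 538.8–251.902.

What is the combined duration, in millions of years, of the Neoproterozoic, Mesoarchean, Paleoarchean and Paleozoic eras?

Each duration: Neoproterozoic = 461.2; Mesoarchean = 400; Paleoarchean = 400; Paleozoic = 286.898.
Sum: 461.2 + 400 + 400 + 286.898 = 1548.098 Myr.

1548.098 million years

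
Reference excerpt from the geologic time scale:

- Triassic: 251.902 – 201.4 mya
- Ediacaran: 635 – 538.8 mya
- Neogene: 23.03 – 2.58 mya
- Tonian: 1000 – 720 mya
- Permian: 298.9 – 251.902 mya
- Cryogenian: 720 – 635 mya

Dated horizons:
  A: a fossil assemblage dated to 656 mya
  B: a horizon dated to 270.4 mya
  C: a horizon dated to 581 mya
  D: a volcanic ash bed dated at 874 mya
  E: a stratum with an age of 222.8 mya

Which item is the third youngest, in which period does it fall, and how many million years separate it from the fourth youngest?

Sorted youngest-first by Ma: E (222.8), B (270.4), C (581), A (656), D (874).
The third youngest is C at 581 Ma, which lies in 635–538.8 Ma: the Ediacaran.
The fourth youngest is A at 656 Ma; separation = |581 − 656| = 75 Myr.

C, in the Ediacaran; 75 million years to A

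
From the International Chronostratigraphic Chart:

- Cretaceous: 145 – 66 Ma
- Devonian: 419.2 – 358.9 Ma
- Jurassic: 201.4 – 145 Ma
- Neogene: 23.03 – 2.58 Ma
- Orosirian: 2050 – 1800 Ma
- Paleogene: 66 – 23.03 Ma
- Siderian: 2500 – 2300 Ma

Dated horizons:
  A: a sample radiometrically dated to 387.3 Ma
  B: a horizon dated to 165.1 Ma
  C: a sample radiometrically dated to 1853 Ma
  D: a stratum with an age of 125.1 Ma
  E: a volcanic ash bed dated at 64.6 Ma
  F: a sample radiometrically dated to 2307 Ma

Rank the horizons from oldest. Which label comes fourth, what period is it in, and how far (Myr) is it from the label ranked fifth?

B, in the Jurassic; 40 million years to D

Larger Ma means older, so oldest first: F 2307 > C 1853 > A 387.3 > B 165.1 > D 125.1 > E 64.6.
Counting 4 along gives B (165.1 Ma); the excerpt puts that inside the Jurassic, 201.4–145 Ma.
Next in line is D (125.1 Ma), and 165.1 − 125.1 = 40 Myr.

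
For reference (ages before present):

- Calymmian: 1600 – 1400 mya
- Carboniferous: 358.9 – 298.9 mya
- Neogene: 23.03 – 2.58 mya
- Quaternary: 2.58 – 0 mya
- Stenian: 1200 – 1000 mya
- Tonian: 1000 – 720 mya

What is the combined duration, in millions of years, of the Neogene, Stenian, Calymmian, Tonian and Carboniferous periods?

Duration is start − end for each: (23.03 − 2.58) + (1200 − 1000) + (1600 − 1400) + (1000 − 720) + (358.9 − 298.9).
That is 20.45 + 200 + 200 + 280 + 60, which totals 760.45 million years.

760.45 million years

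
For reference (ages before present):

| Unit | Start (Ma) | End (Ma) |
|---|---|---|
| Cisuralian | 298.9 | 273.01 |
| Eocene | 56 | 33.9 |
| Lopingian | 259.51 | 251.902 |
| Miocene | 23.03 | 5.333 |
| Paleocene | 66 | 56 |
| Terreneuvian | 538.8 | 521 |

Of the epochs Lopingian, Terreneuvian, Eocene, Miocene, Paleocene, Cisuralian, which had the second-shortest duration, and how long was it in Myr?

Start − end for each: Lopingian 259.51 − 251.902 = 7.608; Terreneuvian 538.8 − 521 = 17.8; Eocene 56 − 33.9 = 22.1; Miocene 23.03 − 5.333 = 17.697; Paleocene 66 − 56 = 10; Cisuralian 298.9 − 273.01 = 25.89.
Ranking these from shortest: Lopingian < Paleocene < Miocene < Terreneuvian < Eocene < Cisuralian.
Position 2 in that ranking is Paleocene, which lasted 10 Myr.

Paleocene, 10 million years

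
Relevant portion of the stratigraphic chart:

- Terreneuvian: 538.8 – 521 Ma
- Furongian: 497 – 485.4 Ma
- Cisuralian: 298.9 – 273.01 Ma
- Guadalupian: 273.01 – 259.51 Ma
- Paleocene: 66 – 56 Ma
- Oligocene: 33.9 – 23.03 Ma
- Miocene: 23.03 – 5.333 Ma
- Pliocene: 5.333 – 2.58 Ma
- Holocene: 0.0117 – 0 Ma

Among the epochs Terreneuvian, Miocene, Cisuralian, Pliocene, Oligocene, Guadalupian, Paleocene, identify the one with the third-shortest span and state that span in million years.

Oligocene, 10.87 million years

Start − end for each: Terreneuvian 538.8 − 521 = 17.8; Miocene 23.03 − 5.333 = 17.697; Cisuralian 298.9 − 273.01 = 25.89; Pliocene 5.333 − 2.58 = 2.753; Oligocene 33.9 − 23.03 = 10.87; Guadalupian 273.01 − 259.51 = 13.5; Paleocene 66 − 56 = 10.
Ranking these from shortest: Pliocene < Paleocene < Oligocene < Guadalupian < Miocene < Terreneuvian < Cisuralian.
Position 3 in that ranking is Oligocene, which lasted 10.87 Myr.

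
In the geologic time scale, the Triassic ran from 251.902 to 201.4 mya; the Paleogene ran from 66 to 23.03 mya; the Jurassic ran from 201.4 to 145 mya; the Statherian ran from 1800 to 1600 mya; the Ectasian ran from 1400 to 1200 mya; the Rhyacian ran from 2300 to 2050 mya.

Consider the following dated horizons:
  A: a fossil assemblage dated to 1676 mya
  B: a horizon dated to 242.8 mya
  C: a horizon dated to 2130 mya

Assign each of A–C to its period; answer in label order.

A: 1676 Ma lies in 1800–1600 Ma, so Statherian.
B: 242.8 Ma lies in 251.902–201.4 Ma, so Triassic.
C: 2130 Ma lies in 2300–2050 Ma, so Rhyacian.

A — Statherian; B — Triassic; C — Rhyacian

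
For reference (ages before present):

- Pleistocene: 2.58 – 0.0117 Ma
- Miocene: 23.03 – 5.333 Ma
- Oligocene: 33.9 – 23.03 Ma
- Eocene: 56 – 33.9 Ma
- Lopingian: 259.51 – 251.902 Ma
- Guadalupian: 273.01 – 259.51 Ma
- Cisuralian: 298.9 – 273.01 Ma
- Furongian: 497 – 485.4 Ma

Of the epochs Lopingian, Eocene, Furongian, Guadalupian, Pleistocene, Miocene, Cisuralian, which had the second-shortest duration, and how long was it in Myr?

Durations: Lopingian 7.608; Eocene 22.1; Furongian 11.6; Guadalupian 13.5; Pleistocene 2.5683; Miocene 17.697; Cisuralian 25.89 Myr.
Sorted shortest-first: Pleistocene (2.5683), Lopingian (7.608), Furongian (11.6), Guadalupian (13.5), Miocene (17.697), Eocene (22.1), Cisuralian (25.89).
The second shortest is Lopingian at 7.608 Myr.

Lopingian, 7.608 million years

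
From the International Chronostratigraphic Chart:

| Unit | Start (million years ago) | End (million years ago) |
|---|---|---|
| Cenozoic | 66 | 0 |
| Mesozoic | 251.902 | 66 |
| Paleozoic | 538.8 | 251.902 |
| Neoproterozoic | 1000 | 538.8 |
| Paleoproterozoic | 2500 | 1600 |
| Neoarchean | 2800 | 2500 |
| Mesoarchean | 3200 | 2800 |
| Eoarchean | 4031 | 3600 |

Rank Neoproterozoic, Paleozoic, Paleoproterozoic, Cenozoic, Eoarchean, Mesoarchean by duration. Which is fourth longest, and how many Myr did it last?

Mesoarchean, 400 million years

Durations: Neoproterozoic 461.2; Paleozoic 286.898; Paleoproterozoic 900; Cenozoic 66; Eoarchean 431; Mesoarchean 400 Myr.
Sorted longest-first: Paleoproterozoic (900), Neoproterozoic (461.2), Eoarchean (431), Mesoarchean (400), Paleozoic (286.898), Cenozoic (66).
The fourth longest is Mesoarchean at 400 Myr.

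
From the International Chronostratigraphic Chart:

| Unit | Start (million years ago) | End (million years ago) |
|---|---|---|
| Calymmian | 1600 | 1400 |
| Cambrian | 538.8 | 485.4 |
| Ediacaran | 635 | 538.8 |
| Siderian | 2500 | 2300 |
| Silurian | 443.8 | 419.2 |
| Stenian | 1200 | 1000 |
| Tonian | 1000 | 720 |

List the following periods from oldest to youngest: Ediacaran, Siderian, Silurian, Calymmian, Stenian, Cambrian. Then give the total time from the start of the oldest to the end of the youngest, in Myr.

Siderian, Calymmian, Stenian, Ediacaran, Cambrian, Silurian; total span 2080.8 Myr

From the excerpt: Ediacaran 635–538.8; Siderian 2500–2300; Silurian 443.8–419.2; Calymmian 1600–1400; Stenian 1200–1000; Cambrian 538.8–485.4 (Ma).
Larger Ma is earlier, so the oldest is Siderian and the youngest is Silurian; oldest to youngest: Siderian, Calymmian, Stenian, Ediacaran, Cambrian, Silurian.
Oldest start 2500 minus youngest end 419.2 gives 2080.8 Myr overall.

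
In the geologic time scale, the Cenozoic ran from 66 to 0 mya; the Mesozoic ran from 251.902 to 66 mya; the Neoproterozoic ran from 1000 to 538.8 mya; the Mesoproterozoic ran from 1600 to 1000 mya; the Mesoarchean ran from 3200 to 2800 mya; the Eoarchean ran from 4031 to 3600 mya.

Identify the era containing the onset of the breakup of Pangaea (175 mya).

Mesozoic

175 Ma lies between 251.902 and 66 Ma, so it falls in the Mesozoic.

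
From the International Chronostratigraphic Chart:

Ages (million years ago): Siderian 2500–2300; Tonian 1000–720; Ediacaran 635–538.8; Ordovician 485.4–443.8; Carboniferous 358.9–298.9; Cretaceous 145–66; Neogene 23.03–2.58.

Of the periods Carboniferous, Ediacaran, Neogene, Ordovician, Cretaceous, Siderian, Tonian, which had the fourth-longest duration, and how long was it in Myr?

Cretaceous, 79 million years

Start − end for each: Carboniferous 358.9 − 298.9 = 60; Ediacaran 635 − 538.8 = 96.2; Neogene 23.03 − 2.58 = 20.45; Ordovician 485.4 − 443.8 = 41.6; Cretaceous 145 − 66 = 79; Siderian 2500 − 2300 = 200; Tonian 1000 − 720 = 280.
Ranking these from longest: Tonian > Siderian > Ediacaran > Cretaceous > Carboniferous > Ordovician > Neogene.
Position 4 in that ranking is Cretaceous, which lasted 79 Myr.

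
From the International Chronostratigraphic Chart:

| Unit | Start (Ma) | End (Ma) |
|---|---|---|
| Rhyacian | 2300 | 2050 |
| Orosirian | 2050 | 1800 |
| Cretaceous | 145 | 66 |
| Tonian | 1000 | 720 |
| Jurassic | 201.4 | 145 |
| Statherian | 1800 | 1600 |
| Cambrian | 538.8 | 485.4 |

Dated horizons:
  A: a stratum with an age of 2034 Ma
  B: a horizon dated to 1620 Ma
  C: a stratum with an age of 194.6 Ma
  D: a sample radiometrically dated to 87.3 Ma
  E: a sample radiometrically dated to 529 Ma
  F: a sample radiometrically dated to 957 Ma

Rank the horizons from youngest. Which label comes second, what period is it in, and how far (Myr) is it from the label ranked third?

C, in the Jurassic; 334.4 million years to E

Smaller Ma means younger, so youngest first: D 87.3 < C 194.6 < E 529 < F 957 < B 1620 < A 2034.
Counting 2 along gives C (194.6 Ma); the excerpt puts that inside the Jurassic, 201.4–145 Ma.
Next in line is E (529 Ma), and 529 − 194.6 = 334.4 Myr.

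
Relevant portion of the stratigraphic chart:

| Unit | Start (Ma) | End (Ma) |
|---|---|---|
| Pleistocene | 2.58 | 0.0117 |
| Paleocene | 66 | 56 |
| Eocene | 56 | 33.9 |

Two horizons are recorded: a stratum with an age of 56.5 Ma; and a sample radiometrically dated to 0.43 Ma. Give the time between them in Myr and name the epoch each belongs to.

56.07 million years apart; the first in the Paleocene, the second in the Pleistocene

Elapsed time: 56.5 − 0.43 = 56.07 Myr.
56.5 Ma lies within 66–56 Ma: Paleocene.
0.43 Ma lies within 2.58–0.0117 Ma: Pleistocene.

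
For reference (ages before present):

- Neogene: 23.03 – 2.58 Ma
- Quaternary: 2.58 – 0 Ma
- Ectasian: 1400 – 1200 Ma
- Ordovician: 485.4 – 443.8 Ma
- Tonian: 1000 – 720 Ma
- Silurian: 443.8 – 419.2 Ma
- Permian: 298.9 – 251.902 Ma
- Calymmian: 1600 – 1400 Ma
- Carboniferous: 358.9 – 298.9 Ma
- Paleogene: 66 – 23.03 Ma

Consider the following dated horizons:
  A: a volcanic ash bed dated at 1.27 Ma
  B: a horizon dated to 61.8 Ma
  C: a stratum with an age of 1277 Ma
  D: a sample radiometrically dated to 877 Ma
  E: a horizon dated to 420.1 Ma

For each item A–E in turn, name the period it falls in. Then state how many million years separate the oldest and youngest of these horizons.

A — Quaternary; B — Paleogene; C — Ectasian; D — Tonian; E — Silurian; span 1275.73 million years

A: 1.27 Ma lies in 2.58–0 Ma, so Quaternary.
B: 61.8 Ma lies in 66–23.03 Ma, so Paleogene.
C: 1277 Ma lies in 1400–1200 Ma, so Ectasian.
D: 877 Ma lies in 1000–720 Ma, so Tonian.
E: 420.1 Ma lies in 443.8–419.2 Ma, so Silurian.
Oldest = 1277 Ma, youngest = 1.27 Ma → span 1275.73 Myr.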